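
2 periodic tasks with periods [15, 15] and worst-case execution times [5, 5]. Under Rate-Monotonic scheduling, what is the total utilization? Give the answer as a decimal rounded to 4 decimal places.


Compute individual utilizations (exact fractions):
  Task 1: C/T = 5/15 = 1/3 (approx. 0.3333)
  Task 2: C/T = 5/15 = 1/3 (approx. 0.3333)
Total utilization U = 1/3 + 1/3 = 2/3
Rounded to 4 decimal places: U = 0.6667
RM (Liu & Layland) bound for 2 tasks = 0.828427; compare with U = 2/3 (approx. 0.666667)
U <= bound, so schedulable by RM sufficient condition.

0.6667


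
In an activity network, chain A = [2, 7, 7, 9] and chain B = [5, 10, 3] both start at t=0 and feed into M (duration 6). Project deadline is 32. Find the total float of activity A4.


Forward pass: ES(A4) = sum of predecessors on chain A = 16
EF = ES + duration = 16 + 9 = 25
Backward pass: LF(M) = deadline = 32; LS(M) = 32 - 6 = 26
LF(A4) = LS(M) - sum(successors on chain A) = 26 - 0 = 26
LS = LF - duration = 26 - 9 = 17
Total float = LS - ES = 17 - 16 = 1

1


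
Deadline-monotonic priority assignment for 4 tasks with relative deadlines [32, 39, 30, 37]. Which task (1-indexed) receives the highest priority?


Sort tasks by relative deadline (ascending):
  Task 3: deadline = 30
  Task 1: deadline = 32
  Task 4: deadline = 37
  Task 2: deadline = 39
Priority order (highest first): [3, 1, 4, 2]
Highest priority task = 3

3


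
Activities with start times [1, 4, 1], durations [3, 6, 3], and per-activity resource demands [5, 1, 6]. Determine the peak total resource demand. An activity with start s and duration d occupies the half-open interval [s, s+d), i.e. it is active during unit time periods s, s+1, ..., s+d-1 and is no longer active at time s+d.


Each activity i is active on [start_i, start_i + duration_i).
Compute total resource usage per time slot:
  t=0: active resources = [], total = 0
  t=1: active resources = [5, 6], total = 11
  t=2: active resources = [5, 6], total = 11
  t=3: active resources = [5, 6], total = 11
  t=4: active resources = [1], total = 1
  t=5: active resources = [1], total = 1
  t=6: active resources = [1], total = 1
  t=7: active resources = [1], total = 1
  t=8: active resources = [1], total = 1
  t=9: active resources = [1], total = 1
Peak resource demand = 11

11


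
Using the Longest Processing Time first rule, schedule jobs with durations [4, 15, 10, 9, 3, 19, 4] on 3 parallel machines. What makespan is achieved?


Sort jobs in decreasing order (LPT): [19, 15, 10, 9, 4, 4, 3]
Assign each job to the least loaded machine:
  Machine 1: jobs [19, 4], load = 23
  Machine 2: jobs [15, 4, 3], load = 22
  Machine 3: jobs [10, 9], load = 19
Makespan = max load = 23

23


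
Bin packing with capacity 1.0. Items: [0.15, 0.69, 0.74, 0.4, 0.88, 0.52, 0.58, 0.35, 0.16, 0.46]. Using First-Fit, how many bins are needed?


Place items sequentially using First-Fit:
  Item 0.15 -> new Bin 1
  Item 0.69 -> Bin 1 (now 0.84)
  Item 0.74 -> new Bin 2
  Item 0.4 -> new Bin 3
  Item 0.88 -> new Bin 4
  Item 0.52 -> Bin 3 (now 0.92)
  Item 0.58 -> new Bin 5
  Item 0.35 -> Bin 5 (now 0.93)
  Item 0.16 -> Bin 1 (now 1.0)
  Item 0.46 -> new Bin 6
Total bins used = 6

6


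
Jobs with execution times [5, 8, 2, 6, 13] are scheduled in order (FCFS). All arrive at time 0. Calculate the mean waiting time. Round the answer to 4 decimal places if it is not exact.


FCFS order (as given): [5, 8, 2, 6, 13]
Waiting times:
  Job 1: wait = 0
  Job 2: wait = 5
  Job 3: wait = 13
  Job 4: wait = 15
  Job 5: wait = 21
Sum of waiting times = 54
Average waiting time = 54/5 = 10.8

10.8


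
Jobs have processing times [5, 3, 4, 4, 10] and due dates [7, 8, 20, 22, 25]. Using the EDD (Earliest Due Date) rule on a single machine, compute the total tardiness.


Sort by due date (EDD order): [(5, 7), (3, 8), (4, 20), (4, 22), (10, 25)]
Compute completion times and tardiness:
  Job 1: p=5, d=7, C=5, tardiness=max(0,5-7)=0
  Job 2: p=3, d=8, C=8, tardiness=max(0,8-8)=0
  Job 3: p=4, d=20, C=12, tardiness=max(0,12-20)=0
  Job 4: p=4, d=22, C=16, tardiness=max(0,16-22)=0
  Job 5: p=10, d=25, C=26, tardiness=max(0,26-25)=1
Total tardiness = 1

1


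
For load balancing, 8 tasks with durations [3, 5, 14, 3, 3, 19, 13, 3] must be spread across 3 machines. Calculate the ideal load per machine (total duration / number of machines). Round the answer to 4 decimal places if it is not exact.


Total processing time = 3 + 5 + 14 + 3 + 3 + 19 + 13 + 3 = 63
Number of machines = 3
Ideal balanced load = 63 / 3 = 21.0

21.0


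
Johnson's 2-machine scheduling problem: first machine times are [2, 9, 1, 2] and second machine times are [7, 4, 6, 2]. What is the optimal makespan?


Apply Johnson's rule:
  Group 1 (a <= b): [(3, 1, 6), (1, 2, 7), (4, 2, 2)]
  Group 2 (a > b): [(2, 9, 4)]
Optimal job order: [3, 1, 4, 2]
Schedule:
  Job 3: M1 done at 1, M2 done at 7
  Job 1: M1 done at 3, M2 done at 14
  Job 4: M1 done at 5, M2 done at 16
  Job 2: M1 done at 14, M2 done at 20
Makespan = 20

20


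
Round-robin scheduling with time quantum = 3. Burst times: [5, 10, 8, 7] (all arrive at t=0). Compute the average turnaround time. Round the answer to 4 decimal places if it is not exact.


Time quantum = 3
Execution trace:
  J1 runs 3 units, time = 3
  J2 runs 3 units, time = 6
  J3 runs 3 units, time = 9
  J4 runs 3 units, time = 12
  J1 runs 2 units, time = 14
  J2 runs 3 units, time = 17
  J3 runs 3 units, time = 20
  J4 runs 3 units, time = 23
  J2 runs 3 units, time = 26
  J3 runs 2 units, time = 28
  J4 runs 1 units, time = 29
  J2 runs 1 units, time = 30
Finish times: [14, 30, 28, 29]
Average turnaround = 101/4 = 25.25

25.25


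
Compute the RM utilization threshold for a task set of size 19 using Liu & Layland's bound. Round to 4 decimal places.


Compute 2^(1/19) = 1.0371550444
Subtract 1: 1.0371550444 - 1 = 0.0371550444
Multiply by n: 19 * 0.0371550444 = 0.7059458436
Round to 4 dp: 0.7059

0.7059


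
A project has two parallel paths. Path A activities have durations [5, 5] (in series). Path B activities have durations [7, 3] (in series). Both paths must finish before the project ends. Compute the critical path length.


Path A total = 5 + 5 = 10
Path B total = 7 + 3 = 10
Critical path = longest path = max(10, 10) = 10

10


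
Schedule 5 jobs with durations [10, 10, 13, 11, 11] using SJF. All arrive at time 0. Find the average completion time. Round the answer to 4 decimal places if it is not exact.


SJF order (ascending): [10, 10, 11, 11, 13]
Completion times:
  Job 1: burst=10, C=10
  Job 2: burst=10, C=20
  Job 3: burst=11, C=31
  Job 4: burst=11, C=42
  Job 5: burst=13, C=55
Average completion = 158/5 = 31.6

31.6


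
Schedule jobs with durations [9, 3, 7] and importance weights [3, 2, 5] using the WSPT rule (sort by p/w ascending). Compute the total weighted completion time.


Compute p/w ratios and sort ascending (WSPT): [(7, 5), (3, 2), (9, 3)]
Compute weighted completion times:
  Job (p=7,w=5): C=7, w*C=5*7=35
  Job (p=3,w=2): C=10, w*C=2*10=20
  Job (p=9,w=3): C=19, w*C=3*19=57
Total weighted completion time = 112

112


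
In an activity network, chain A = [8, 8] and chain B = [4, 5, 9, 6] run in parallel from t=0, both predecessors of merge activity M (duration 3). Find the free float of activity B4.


ES(B4) = sum of predecessors on chain B = 18
EF(B4) = ES + duration = 18 + 6 = 24
Successor of B4 is M. ES(M) = max(sum(A), sum(B)) = max(16, 24) = 24
Free float = ES(successor) - EF(current) = 24 - 24 = 0

0


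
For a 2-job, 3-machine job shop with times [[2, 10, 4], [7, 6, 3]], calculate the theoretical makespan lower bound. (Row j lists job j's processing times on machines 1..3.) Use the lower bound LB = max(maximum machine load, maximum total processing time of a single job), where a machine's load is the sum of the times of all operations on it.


Machine loads:
  Machine 1: 2 + 7 = 9
  Machine 2: 10 + 6 = 16
  Machine 3: 4 + 3 = 7
Max machine load = 16
Job totals:
  Job 1: 16
  Job 2: 16
Max job total = 16
Lower bound = max(16, 16) = 16

16


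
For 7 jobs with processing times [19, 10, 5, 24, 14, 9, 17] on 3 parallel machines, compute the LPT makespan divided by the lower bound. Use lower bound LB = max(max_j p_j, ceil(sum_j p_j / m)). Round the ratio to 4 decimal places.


LPT order: [24, 19, 17, 14, 10, 9, 5]
Machine loads after assignment: [33, 34, 31]
LPT makespan = 34
Lower bound = max(max_job, ceil(total/3)) = max(24, 33) = 33
Ratio = 34 / 33 = 1.0303

1.0303


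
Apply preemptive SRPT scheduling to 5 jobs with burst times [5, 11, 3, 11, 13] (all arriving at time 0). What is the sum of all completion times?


Since all jobs arrive at t=0, SRPT equals SPT ordering.
SPT order: [3, 5, 11, 11, 13]
Completion times:
  Job 1: p=3, C=3
  Job 2: p=5, C=8
  Job 3: p=11, C=19
  Job 4: p=11, C=30
  Job 5: p=13, C=43
Total completion time = 3 + 8 + 19 + 30 + 43 = 103

103


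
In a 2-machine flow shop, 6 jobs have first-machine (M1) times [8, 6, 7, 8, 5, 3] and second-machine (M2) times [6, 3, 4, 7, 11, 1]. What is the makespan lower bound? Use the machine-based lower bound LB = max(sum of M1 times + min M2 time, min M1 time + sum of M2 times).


LB1 = sum(M1 times) + min(M2 times) = 37 + 1 = 38
LB2 = min(M1 times) + sum(M2 times) = 3 + 32 = 35
Lower bound = max(LB1, LB2) = max(38, 35) = 38

38


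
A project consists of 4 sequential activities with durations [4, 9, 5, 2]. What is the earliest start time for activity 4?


Activity 4 starts after activities 1 through 3 complete.
Predecessor durations: [4, 9, 5]
ES = 4 + 9 + 5 = 18

18


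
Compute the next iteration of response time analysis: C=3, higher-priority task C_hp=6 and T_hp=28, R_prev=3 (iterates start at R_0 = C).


R_next = C + ceil(R_prev / T_hp) * C_hp
ceil(3 / 28) = ceil(0.1071) = 1
Interference = 1 * 6 = 6
R_next = 3 + 6 = 9

9


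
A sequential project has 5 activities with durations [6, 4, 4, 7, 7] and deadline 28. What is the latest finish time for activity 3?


LF(activity 3) = deadline - sum of successor durations
Successors: activities 4 through 5 with durations [7, 7]
Sum of successor durations = 14
LF = 28 - 14 = 14

14


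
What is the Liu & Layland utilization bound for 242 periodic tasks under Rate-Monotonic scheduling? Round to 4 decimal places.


Compute 2^(1/242) = 1.0028683504
Subtract 1: 1.0028683504 - 1 = 0.0028683504
Multiply by n: 242 * 0.0028683504 = 0.6941407968
Round to 4 dp: 0.6941

0.6941


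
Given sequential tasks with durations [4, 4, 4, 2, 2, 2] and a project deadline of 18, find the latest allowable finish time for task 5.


LF(activity 5) = deadline - sum of successor durations
Successors: activities 6 through 6 with durations [2]
Sum of successor durations = 2
LF = 18 - 2 = 16

16


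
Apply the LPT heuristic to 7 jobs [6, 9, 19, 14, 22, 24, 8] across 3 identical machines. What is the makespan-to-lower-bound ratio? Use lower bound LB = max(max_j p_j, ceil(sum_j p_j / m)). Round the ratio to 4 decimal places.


LPT order: [24, 22, 19, 14, 9, 8, 6]
Machine loads after assignment: [32, 37, 33]
LPT makespan = 37
Lower bound = max(max_job, ceil(total/3)) = max(24, 34) = 34
Ratio = 37 / 34 = 1.0882

1.0882


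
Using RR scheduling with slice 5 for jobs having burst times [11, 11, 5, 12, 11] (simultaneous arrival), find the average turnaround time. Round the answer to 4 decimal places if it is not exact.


Time quantum = 5
Execution trace:
  J1 runs 5 units, time = 5
  J2 runs 5 units, time = 10
  J3 runs 5 units, time = 15
  J4 runs 5 units, time = 20
  J5 runs 5 units, time = 25
  J1 runs 5 units, time = 30
  J2 runs 5 units, time = 35
  J4 runs 5 units, time = 40
  J5 runs 5 units, time = 45
  J1 runs 1 units, time = 46
  J2 runs 1 units, time = 47
  J4 runs 2 units, time = 49
  J5 runs 1 units, time = 50
Finish times: [46, 47, 15, 49, 50]
Average turnaround = 207/5 = 41.4

41.4


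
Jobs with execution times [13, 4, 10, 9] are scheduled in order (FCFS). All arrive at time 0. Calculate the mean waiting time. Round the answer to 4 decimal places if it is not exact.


FCFS order (as given): [13, 4, 10, 9]
Waiting times:
  Job 1: wait = 0
  Job 2: wait = 13
  Job 3: wait = 17
  Job 4: wait = 27
Sum of waiting times = 57
Average waiting time = 57/4 = 14.25

14.25


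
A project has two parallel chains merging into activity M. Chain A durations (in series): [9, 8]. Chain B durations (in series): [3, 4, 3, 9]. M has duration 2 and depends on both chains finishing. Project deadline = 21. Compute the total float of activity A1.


Forward pass: ES(A1) = sum of predecessors on chain A = 0
EF = ES + duration = 0 + 9 = 9
Backward pass: LF(M) = deadline = 21; LS(M) = 21 - 2 = 19
LF(A1) = LS(M) - sum(successors on chain A) = 19 - 8 = 11
LS = LF - duration = 11 - 9 = 2
Total float = LS - ES = 2 - 0 = 2

2


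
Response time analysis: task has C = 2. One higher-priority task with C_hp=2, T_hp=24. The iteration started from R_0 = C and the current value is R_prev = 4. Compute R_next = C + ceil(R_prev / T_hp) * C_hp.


R_next = C + ceil(R_prev / T_hp) * C_hp
ceil(4 / 24) = ceil(0.1667) = 1
Interference = 1 * 2 = 2
R_next = 2 + 2 = 4
R_next = R_prev, so the iteration has converged (response time = 4).

4


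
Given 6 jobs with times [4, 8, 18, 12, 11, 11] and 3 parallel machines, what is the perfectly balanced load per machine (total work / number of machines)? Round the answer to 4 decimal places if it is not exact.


Total processing time = 4 + 8 + 18 + 12 + 11 + 11 = 64
Number of machines = 3
Ideal balanced load = 64 / 3 = 21.3333

21.3333


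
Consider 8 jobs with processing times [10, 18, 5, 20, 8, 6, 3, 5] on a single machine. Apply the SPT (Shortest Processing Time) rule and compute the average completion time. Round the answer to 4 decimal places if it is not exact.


Sort jobs by processing time (SPT order): [3, 5, 5, 6, 8, 10, 18, 20]
Compute completion times sequentially:
  Job 1: processing = 3, completes at 3
  Job 2: processing = 5, completes at 8
  Job 3: processing = 5, completes at 13
  Job 4: processing = 6, completes at 19
  Job 5: processing = 8, completes at 27
  Job 6: processing = 10, completes at 37
  Job 7: processing = 18, completes at 55
  Job 8: processing = 20, completes at 75
Sum of completion times = 237
Average completion time = 237/8 = 29.625

29.625


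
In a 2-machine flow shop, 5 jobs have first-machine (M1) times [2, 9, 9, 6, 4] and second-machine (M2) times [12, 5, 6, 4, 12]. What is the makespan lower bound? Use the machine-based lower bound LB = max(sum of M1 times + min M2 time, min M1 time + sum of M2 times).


LB1 = sum(M1 times) + min(M2 times) = 30 + 4 = 34
LB2 = min(M1 times) + sum(M2 times) = 2 + 39 = 41
Lower bound = max(LB1, LB2) = max(34, 41) = 41

41


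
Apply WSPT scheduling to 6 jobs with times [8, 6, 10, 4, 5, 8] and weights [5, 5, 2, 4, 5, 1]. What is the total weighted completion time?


Compute p/w ratios and sort ascending (WSPT): [(4, 4), (5, 5), (6, 5), (8, 5), (10, 2), (8, 1)]
Compute weighted completion times:
  Job (p=4,w=4): C=4, w*C=4*4=16
  Job (p=5,w=5): C=9, w*C=5*9=45
  Job (p=6,w=5): C=15, w*C=5*15=75
  Job (p=8,w=5): C=23, w*C=5*23=115
  Job (p=10,w=2): C=33, w*C=2*33=66
  Job (p=8,w=1): C=41, w*C=1*41=41
Total weighted completion time = 358

358


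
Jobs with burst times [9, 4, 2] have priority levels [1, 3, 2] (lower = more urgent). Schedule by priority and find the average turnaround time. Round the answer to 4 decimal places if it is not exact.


Sort by priority (ascending = highest first):
Order: [(1, 9), (2, 2), (3, 4)]
Completion times:
  Priority 1, burst=9, C=9
  Priority 2, burst=2, C=11
  Priority 3, burst=4, C=15
Average turnaround = 35/3 = 11.6667

11.6667


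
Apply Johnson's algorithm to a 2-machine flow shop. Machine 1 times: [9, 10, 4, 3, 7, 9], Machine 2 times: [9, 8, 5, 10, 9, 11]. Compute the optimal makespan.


Apply Johnson's rule:
  Group 1 (a <= b): [(4, 3, 10), (3, 4, 5), (5, 7, 9), (1, 9, 9), (6, 9, 11)]
  Group 2 (a > b): [(2, 10, 8)]
Optimal job order: [4, 3, 5, 1, 6, 2]
Schedule:
  Job 4: M1 done at 3, M2 done at 13
  Job 3: M1 done at 7, M2 done at 18
  Job 5: M1 done at 14, M2 done at 27
  Job 1: M1 done at 23, M2 done at 36
  Job 6: M1 done at 32, M2 done at 47
  Job 2: M1 done at 42, M2 done at 55
Makespan = 55

55


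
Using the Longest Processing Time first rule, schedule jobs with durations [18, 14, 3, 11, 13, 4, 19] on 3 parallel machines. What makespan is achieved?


Sort jobs in decreasing order (LPT): [19, 18, 14, 13, 11, 4, 3]
Assign each job to the least loaded machine:
  Machine 1: jobs [19, 4, 3], load = 26
  Machine 2: jobs [18, 11], load = 29
  Machine 3: jobs [14, 13], load = 27
Makespan = max load = 29

29


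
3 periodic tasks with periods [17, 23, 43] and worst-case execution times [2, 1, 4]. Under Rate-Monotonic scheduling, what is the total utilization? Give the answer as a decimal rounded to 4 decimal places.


Compute individual utilizations (exact fractions):
  Task 1: C/T = 2/17 (approx. 0.1176)
  Task 2: C/T = 1/23 (approx. 0.0435)
  Task 3: C/T = 4/43 (approx. 0.093)
Total utilization U = 2/17 + 1/23 + 4/43 = 4273/16813
Rounded to 4 decimal places: U = 0.2541
RM (Liu & Layland) bound for 3 tasks = 0.779763; compare with U = 4273/16813 (approx. 0.254149)
U <= bound, so schedulable by RM sufficient condition.

0.2541


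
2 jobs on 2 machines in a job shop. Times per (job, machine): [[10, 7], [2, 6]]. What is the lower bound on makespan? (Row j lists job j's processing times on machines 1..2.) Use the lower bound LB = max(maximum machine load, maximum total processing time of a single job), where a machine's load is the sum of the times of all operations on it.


Machine loads:
  Machine 1: 10 + 2 = 12
  Machine 2: 7 + 6 = 13
Max machine load = 13
Job totals:
  Job 1: 17
  Job 2: 8
Max job total = 17
Lower bound = max(13, 17) = 17

17


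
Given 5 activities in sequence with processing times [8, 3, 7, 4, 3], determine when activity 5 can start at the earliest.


Activity 5 starts after activities 1 through 4 complete.
Predecessor durations: [8, 3, 7, 4]
ES = 8 + 3 + 7 + 4 = 22

22


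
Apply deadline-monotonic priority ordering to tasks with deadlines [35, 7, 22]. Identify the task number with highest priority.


Sort tasks by relative deadline (ascending):
  Task 2: deadline = 7
  Task 3: deadline = 22
  Task 1: deadline = 35
Priority order (highest first): [2, 3, 1]
Highest priority task = 2

2


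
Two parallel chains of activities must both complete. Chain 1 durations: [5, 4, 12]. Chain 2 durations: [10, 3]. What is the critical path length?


Path A total = 5 + 4 + 12 = 21
Path B total = 10 + 3 = 13
Critical path = longest path = max(21, 13) = 21

21


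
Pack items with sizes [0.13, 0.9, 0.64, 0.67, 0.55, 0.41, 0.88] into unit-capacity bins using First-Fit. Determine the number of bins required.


Place items sequentially using First-Fit:
  Item 0.13 -> new Bin 1
  Item 0.9 -> new Bin 2
  Item 0.64 -> Bin 1 (now 0.77)
  Item 0.67 -> new Bin 3
  Item 0.55 -> new Bin 4
  Item 0.41 -> Bin 4 (now 0.96)
  Item 0.88 -> new Bin 5
Total bins used = 5

5


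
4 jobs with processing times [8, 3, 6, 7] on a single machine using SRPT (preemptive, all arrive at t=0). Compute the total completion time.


Since all jobs arrive at t=0, SRPT equals SPT ordering.
SPT order: [3, 6, 7, 8]
Completion times:
  Job 1: p=3, C=3
  Job 2: p=6, C=9
  Job 3: p=7, C=16
  Job 4: p=8, C=24
Total completion time = 3 + 9 + 16 + 24 = 52

52


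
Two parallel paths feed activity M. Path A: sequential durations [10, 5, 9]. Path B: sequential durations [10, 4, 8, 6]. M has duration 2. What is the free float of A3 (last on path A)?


ES(A3) = sum of predecessors on chain A = 15
EF(A3) = ES + duration = 15 + 9 = 24
Successor of A3 is M. ES(M) = max(sum(A), sum(B)) = max(24, 28) = 28
Free float = ES(successor) - EF(current) = 28 - 24 = 4

4


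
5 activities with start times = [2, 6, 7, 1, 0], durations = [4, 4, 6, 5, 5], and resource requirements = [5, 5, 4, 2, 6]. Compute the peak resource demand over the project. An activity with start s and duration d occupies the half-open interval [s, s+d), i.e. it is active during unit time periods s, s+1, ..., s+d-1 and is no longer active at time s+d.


Each activity i is active on [start_i, start_i + duration_i).
Compute total resource usage per time slot:
  t=0: active resources = [6], total = 6
  t=1: active resources = [2, 6], total = 8
  t=2: active resources = [5, 2, 6], total = 13
  t=3: active resources = [5, 2, 6], total = 13
  t=4: active resources = [5, 2, 6], total = 13
  t=5: active resources = [5, 2], total = 7
  t=6: active resources = [5], total = 5
  t=7: active resources = [5, 4], total = 9
  t=8: active resources = [5, 4], total = 9
  t=9: active resources = [5, 4], total = 9
  t=10: active resources = [4], total = 4
  t=11: active resources = [4], total = 4
  t=12: active resources = [4], total = 4
Peak resource demand = 13

13


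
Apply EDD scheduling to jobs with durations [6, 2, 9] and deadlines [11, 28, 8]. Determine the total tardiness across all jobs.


Sort by due date (EDD order): [(9, 8), (6, 11), (2, 28)]
Compute completion times and tardiness:
  Job 1: p=9, d=8, C=9, tardiness=max(0,9-8)=1
  Job 2: p=6, d=11, C=15, tardiness=max(0,15-11)=4
  Job 3: p=2, d=28, C=17, tardiness=max(0,17-28)=0
Total tardiness = 5

5


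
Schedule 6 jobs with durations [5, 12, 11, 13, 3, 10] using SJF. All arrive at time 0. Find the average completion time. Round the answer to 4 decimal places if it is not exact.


SJF order (ascending): [3, 5, 10, 11, 12, 13]
Completion times:
  Job 1: burst=3, C=3
  Job 2: burst=5, C=8
  Job 3: burst=10, C=18
  Job 4: burst=11, C=29
  Job 5: burst=12, C=41
  Job 6: burst=13, C=54
Average completion = 153/6 = 25.5

25.5


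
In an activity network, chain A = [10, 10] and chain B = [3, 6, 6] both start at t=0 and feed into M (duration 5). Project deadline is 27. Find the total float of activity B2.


Forward pass: ES(B2) = sum of predecessors on chain B = 3
EF = ES + duration = 3 + 6 = 9
Backward pass: LF(M) = deadline = 27; LS(M) = 27 - 5 = 22
LF(B2) = LS(M) - sum(successors on chain B) = 22 - 6 = 16
LS = LF - duration = 16 - 6 = 10
Total float = LS - ES = 10 - 3 = 7

7


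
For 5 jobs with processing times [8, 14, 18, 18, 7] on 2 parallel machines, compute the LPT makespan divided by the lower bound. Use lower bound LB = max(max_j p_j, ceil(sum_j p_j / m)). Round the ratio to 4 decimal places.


LPT order: [18, 18, 14, 8, 7]
Machine loads after assignment: [32, 33]
LPT makespan = 33
Lower bound = max(max_job, ceil(total/2)) = max(18, 33) = 33
Ratio = 33 / 33 = 1.0

1.0


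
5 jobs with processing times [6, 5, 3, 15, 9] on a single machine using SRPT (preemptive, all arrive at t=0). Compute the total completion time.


Since all jobs arrive at t=0, SRPT equals SPT ordering.
SPT order: [3, 5, 6, 9, 15]
Completion times:
  Job 1: p=3, C=3
  Job 2: p=5, C=8
  Job 3: p=6, C=14
  Job 4: p=9, C=23
  Job 5: p=15, C=38
Total completion time = 3 + 8 + 14 + 23 + 38 = 86

86


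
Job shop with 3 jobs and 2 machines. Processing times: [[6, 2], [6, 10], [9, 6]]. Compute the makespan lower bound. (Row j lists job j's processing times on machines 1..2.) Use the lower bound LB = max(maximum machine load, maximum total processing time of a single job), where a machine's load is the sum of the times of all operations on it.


Machine loads:
  Machine 1: 6 + 6 + 9 = 21
  Machine 2: 2 + 10 + 6 = 18
Max machine load = 21
Job totals:
  Job 1: 8
  Job 2: 16
  Job 3: 15
Max job total = 16
Lower bound = max(21, 16) = 21

21


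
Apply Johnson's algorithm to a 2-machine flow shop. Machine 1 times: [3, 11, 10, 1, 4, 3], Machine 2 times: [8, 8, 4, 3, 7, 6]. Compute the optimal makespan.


Apply Johnson's rule:
  Group 1 (a <= b): [(4, 1, 3), (1, 3, 8), (6, 3, 6), (5, 4, 7)]
  Group 2 (a > b): [(2, 11, 8), (3, 10, 4)]
Optimal job order: [4, 1, 6, 5, 2, 3]
Schedule:
  Job 4: M1 done at 1, M2 done at 4
  Job 1: M1 done at 4, M2 done at 12
  Job 6: M1 done at 7, M2 done at 18
  Job 5: M1 done at 11, M2 done at 25
  Job 2: M1 done at 22, M2 done at 33
  Job 3: M1 done at 32, M2 done at 37
Makespan = 37

37


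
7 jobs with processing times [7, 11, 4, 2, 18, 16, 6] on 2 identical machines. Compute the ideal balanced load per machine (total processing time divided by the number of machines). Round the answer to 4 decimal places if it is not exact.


Total processing time = 7 + 11 + 4 + 2 + 18 + 16 + 6 = 64
Number of machines = 2
Ideal balanced load = 64 / 2 = 32.0

32.0


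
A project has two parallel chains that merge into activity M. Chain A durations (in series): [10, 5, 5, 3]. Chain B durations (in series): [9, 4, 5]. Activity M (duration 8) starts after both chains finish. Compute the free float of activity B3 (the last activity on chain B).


ES(B3) = sum of predecessors on chain B = 13
EF(B3) = ES + duration = 13 + 5 = 18
Successor of B3 is M. ES(M) = max(sum(A), sum(B)) = max(23, 18) = 23
Free float = ES(successor) - EF(current) = 23 - 18 = 5

5


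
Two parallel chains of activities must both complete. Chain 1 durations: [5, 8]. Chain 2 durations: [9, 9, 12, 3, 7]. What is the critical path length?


Path A total = 5 + 8 = 13
Path B total = 9 + 9 + 12 + 3 + 7 = 40
Critical path = longest path = max(13, 40) = 40

40


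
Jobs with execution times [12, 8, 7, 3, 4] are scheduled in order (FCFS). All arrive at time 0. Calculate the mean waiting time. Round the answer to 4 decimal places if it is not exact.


FCFS order (as given): [12, 8, 7, 3, 4]
Waiting times:
  Job 1: wait = 0
  Job 2: wait = 12
  Job 3: wait = 20
  Job 4: wait = 27
  Job 5: wait = 30
Sum of waiting times = 89
Average waiting time = 89/5 = 17.8

17.8


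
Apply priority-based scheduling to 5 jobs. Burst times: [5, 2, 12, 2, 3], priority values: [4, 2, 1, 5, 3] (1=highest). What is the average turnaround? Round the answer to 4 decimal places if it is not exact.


Sort by priority (ascending = highest first):
Order: [(1, 12), (2, 2), (3, 3), (4, 5), (5, 2)]
Completion times:
  Priority 1, burst=12, C=12
  Priority 2, burst=2, C=14
  Priority 3, burst=3, C=17
  Priority 4, burst=5, C=22
  Priority 5, burst=2, C=24
Average turnaround = 89/5 = 17.8

17.8


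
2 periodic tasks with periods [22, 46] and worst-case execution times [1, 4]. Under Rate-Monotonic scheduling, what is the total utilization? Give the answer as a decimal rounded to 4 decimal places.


Compute individual utilizations (exact fractions):
  Task 1: C/T = 1/22 (approx. 0.0455)
  Task 2: C/T = 4/46 = 2/23 (approx. 0.087)
Total utilization U = 1/22 + 2/23 = 67/506
Rounded to 4 decimal places: U = 0.1324
RM (Liu & Layland) bound for 2 tasks = 0.828427; compare with U = 67/506 (approx. 0.132411)
U <= bound, so schedulable by RM sufficient condition.

0.1324


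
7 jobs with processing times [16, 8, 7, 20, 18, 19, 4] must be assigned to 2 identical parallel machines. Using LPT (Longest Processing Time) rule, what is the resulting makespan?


Sort jobs in decreasing order (LPT): [20, 19, 18, 16, 8, 7, 4]
Assign each job to the least loaded machine:
  Machine 1: jobs [20, 16, 8, 4], load = 48
  Machine 2: jobs [19, 18, 7], load = 44
Makespan = max load = 48

48


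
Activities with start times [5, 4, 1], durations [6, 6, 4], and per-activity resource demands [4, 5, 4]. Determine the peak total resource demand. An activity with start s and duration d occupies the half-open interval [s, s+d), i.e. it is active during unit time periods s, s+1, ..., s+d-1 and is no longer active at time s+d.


Each activity i is active on [start_i, start_i + duration_i).
Compute total resource usage per time slot:
  t=0: active resources = [], total = 0
  t=1: active resources = [4], total = 4
  t=2: active resources = [4], total = 4
  t=3: active resources = [4], total = 4
  t=4: active resources = [5, 4], total = 9
  t=5: active resources = [4, 5], total = 9
  t=6: active resources = [4, 5], total = 9
  t=7: active resources = [4, 5], total = 9
  t=8: active resources = [4, 5], total = 9
  t=9: active resources = [4, 5], total = 9
  t=10: active resources = [4], total = 4
Peak resource demand = 9

9


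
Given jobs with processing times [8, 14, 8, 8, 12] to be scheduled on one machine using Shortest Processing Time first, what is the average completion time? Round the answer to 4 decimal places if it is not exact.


Sort jobs by processing time (SPT order): [8, 8, 8, 12, 14]
Compute completion times sequentially:
  Job 1: processing = 8, completes at 8
  Job 2: processing = 8, completes at 16
  Job 3: processing = 8, completes at 24
  Job 4: processing = 12, completes at 36
  Job 5: processing = 14, completes at 50
Sum of completion times = 134
Average completion time = 134/5 = 26.8

26.8


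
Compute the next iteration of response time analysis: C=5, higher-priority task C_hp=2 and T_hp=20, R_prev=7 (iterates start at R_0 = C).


R_next = C + ceil(R_prev / T_hp) * C_hp
ceil(7 / 20) = ceil(0.35) = 1
Interference = 1 * 2 = 2
R_next = 5 + 2 = 7
R_next = R_prev, so the iteration has converged (response time = 7).

7


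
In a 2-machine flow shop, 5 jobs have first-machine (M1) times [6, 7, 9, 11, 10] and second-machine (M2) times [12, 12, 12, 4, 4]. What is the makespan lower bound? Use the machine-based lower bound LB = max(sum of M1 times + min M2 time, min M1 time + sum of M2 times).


LB1 = sum(M1 times) + min(M2 times) = 43 + 4 = 47
LB2 = min(M1 times) + sum(M2 times) = 6 + 44 = 50
Lower bound = max(LB1, LB2) = max(47, 50) = 50

50


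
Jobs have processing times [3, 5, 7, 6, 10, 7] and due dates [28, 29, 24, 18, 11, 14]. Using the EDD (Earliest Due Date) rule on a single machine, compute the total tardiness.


Sort by due date (EDD order): [(10, 11), (7, 14), (6, 18), (7, 24), (3, 28), (5, 29)]
Compute completion times and tardiness:
  Job 1: p=10, d=11, C=10, tardiness=max(0,10-11)=0
  Job 2: p=7, d=14, C=17, tardiness=max(0,17-14)=3
  Job 3: p=6, d=18, C=23, tardiness=max(0,23-18)=5
  Job 4: p=7, d=24, C=30, tardiness=max(0,30-24)=6
  Job 5: p=3, d=28, C=33, tardiness=max(0,33-28)=5
  Job 6: p=5, d=29, C=38, tardiness=max(0,38-29)=9
Total tardiness = 28

28


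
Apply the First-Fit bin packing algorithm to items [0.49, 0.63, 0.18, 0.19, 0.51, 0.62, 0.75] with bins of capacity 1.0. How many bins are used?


Place items sequentially using First-Fit:
  Item 0.49 -> new Bin 1
  Item 0.63 -> new Bin 2
  Item 0.18 -> Bin 1 (now 0.67)
  Item 0.19 -> Bin 1 (now 0.86)
  Item 0.51 -> new Bin 3
  Item 0.62 -> new Bin 4
  Item 0.75 -> new Bin 5
Total bins used = 5

5


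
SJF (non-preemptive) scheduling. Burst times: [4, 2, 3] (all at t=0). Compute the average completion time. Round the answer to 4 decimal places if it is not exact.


SJF order (ascending): [2, 3, 4]
Completion times:
  Job 1: burst=2, C=2
  Job 2: burst=3, C=5
  Job 3: burst=4, C=9
Average completion = 16/3 = 5.3333

5.3333


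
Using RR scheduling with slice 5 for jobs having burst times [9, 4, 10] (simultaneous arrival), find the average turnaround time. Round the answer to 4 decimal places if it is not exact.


Time quantum = 5
Execution trace:
  J1 runs 5 units, time = 5
  J2 runs 4 units, time = 9
  J3 runs 5 units, time = 14
  J1 runs 4 units, time = 18
  J3 runs 5 units, time = 23
Finish times: [18, 9, 23]
Average turnaround = 50/3 = 16.6667

16.6667


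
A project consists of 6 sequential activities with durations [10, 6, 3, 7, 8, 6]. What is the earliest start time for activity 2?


Activity 2 starts after activities 1 through 1 complete.
Predecessor durations: [10]
ES = 10 = 10

10


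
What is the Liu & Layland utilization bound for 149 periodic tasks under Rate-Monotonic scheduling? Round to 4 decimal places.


Compute 2^(1/149) = 1.0046628318
Subtract 1: 1.0046628318 - 1 = 0.0046628318
Multiply by n: 149 * 0.0046628318 = 0.6947619382
Round to 4 dp: 0.6948

0.6948


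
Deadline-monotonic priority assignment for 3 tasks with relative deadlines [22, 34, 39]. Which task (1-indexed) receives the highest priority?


Sort tasks by relative deadline (ascending):
  Task 1: deadline = 22
  Task 2: deadline = 34
  Task 3: deadline = 39
Priority order (highest first): [1, 2, 3]
Highest priority task = 1

1


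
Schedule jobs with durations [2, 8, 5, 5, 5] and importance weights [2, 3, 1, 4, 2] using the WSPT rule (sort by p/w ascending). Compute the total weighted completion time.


Compute p/w ratios and sort ascending (WSPT): [(2, 2), (5, 4), (5, 2), (8, 3), (5, 1)]
Compute weighted completion times:
  Job (p=2,w=2): C=2, w*C=2*2=4
  Job (p=5,w=4): C=7, w*C=4*7=28
  Job (p=5,w=2): C=12, w*C=2*12=24
  Job (p=8,w=3): C=20, w*C=3*20=60
  Job (p=5,w=1): C=25, w*C=1*25=25
Total weighted completion time = 141

141


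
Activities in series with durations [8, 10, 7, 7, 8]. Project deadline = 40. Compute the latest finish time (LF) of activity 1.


LF(activity 1) = deadline - sum of successor durations
Successors: activities 2 through 5 with durations [10, 7, 7, 8]
Sum of successor durations = 32
LF = 40 - 32 = 8

8


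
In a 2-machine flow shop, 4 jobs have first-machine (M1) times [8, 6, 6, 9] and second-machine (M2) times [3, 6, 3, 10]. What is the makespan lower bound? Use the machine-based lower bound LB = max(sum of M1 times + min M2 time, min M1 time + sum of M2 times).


LB1 = sum(M1 times) + min(M2 times) = 29 + 3 = 32
LB2 = min(M1 times) + sum(M2 times) = 6 + 22 = 28
Lower bound = max(LB1, LB2) = max(32, 28) = 32

32


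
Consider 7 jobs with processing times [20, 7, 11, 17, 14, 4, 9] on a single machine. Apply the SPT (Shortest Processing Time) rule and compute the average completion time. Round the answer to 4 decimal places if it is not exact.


Sort jobs by processing time (SPT order): [4, 7, 9, 11, 14, 17, 20]
Compute completion times sequentially:
  Job 1: processing = 4, completes at 4
  Job 2: processing = 7, completes at 11
  Job 3: processing = 9, completes at 20
  Job 4: processing = 11, completes at 31
  Job 5: processing = 14, completes at 45
  Job 6: processing = 17, completes at 62
  Job 7: processing = 20, completes at 82
Sum of completion times = 255
Average completion time = 255/7 = 36.4286

36.4286


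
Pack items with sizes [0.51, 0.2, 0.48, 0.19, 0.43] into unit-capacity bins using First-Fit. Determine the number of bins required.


Place items sequentially using First-Fit:
  Item 0.51 -> new Bin 1
  Item 0.2 -> Bin 1 (now 0.71)
  Item 0.48 -> new Bin 2
  Item 0.19 -> Bin 1 (now 0.9)
  Item 0.43 -> Bin 2 (now 0.91)
Total bins used = 2

2


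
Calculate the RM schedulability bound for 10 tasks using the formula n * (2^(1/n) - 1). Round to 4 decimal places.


Compute 2^(1/10) = 1.0717734625
Subtract 1: 1.0717734625 - 1 = 0.0717734625
Multiply by n: 10 * 0.0717734625 = 0.7177346250
Round to 4 dp: 0.7177

0.7177


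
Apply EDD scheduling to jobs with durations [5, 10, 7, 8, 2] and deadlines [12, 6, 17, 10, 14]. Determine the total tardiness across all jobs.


Sort by due date (EDD order): [(10, 6), (8, 10), (5, 12), (2, 14), (7, 17)]
Compute completion times and tardiness:
  Job 1: p=10, d=6, C=10, tardiness=max(0,10-6)=4
  Job 2: p=8, d=10, C=18, tardiness=max(0,18-10)=8
  Job 3: p=5, d=12, C=23, tardiness=max(0,23-12)=11
  Job 4: p=2, d=14, C=25, tardiness=max(0,25-14)=11
  Job 5: p=7, d=17, C=32, tardiness=max(0,32-17)=15
Total tardiness = 49

49


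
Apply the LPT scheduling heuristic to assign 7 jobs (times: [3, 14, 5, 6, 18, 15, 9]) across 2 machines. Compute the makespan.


Sort jobs in decreasing order (LPT): [18, 15, 14, 9, 6, 5, 3]
Assign each job to the least loaded machine:
  Machine 1: jobs [18, 9, 6, 3], load = 36
  Machine 2: jobs [15, 14, 5], load = 34
Makespan = max load = 36

36


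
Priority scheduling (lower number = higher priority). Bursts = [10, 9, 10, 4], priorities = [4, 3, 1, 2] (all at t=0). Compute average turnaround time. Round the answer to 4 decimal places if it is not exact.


Sort by priority (ascending = highest first):
Order: [(1, 10), (2, 4), (3, 9), (4, 10)]
Completion times:
  Priority 1, burst=10, C=10
  Priority 2, burst=4, C=14
  Priority 3, burst=9, C=23
  Priority 4, burst=10, C=33
Average turnaround = 80/4 = 20.0

20.0


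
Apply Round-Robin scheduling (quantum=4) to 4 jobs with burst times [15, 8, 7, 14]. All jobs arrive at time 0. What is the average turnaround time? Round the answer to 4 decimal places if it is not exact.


Time quantum = 4
Execution trace:
  J1 runs 4 units, time = 4
  J2 runs 4 units, time = 8
  J3 runs 4 units, time = 12
  J4 runs 4 units, time = 16
  J1 runs 4 units, time = 20
  J2 runs 4 units, time = 24
  J3 runs 3 units, time = 27
  J4 runs 4 units, time = 31
  J1 runs 4 units, time = 35
  J4 runs 4 units, time = 39
  J1 runs 3 units, time = 42
  J4 runs 2 units, time = 44
Finish times: [42, 24, 27, 44]
Average turnaround = 137/4 = 34.25

34.25


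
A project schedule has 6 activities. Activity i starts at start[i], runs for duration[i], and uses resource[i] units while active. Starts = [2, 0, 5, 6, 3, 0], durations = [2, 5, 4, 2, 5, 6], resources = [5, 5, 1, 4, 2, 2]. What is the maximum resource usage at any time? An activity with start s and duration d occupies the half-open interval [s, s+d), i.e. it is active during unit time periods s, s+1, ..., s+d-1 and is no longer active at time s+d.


Each activity i is active on [start_i, start_i + duration_i).
Compute total resource usage per time slot:
  t=0: active resources = [5, 2], total = 7
  t=1: active resources = [5, 2], total = 7
  t=2: active resources = [5, 5, 2], total = 12
  t=3: active resources = [5, 5, 2, 2], total = 14
  t=4: active resources = [5, 2, 2], total = 9
  t=5: active resources = [1, 2, 2], total = 5
  t=6: active resources = [1, 4, 2], total = 7
  t=7: active resources = [1, 4, 2], total = 7
  t=8: active resources = [1], total = 1
Peak resource demand = 14

14


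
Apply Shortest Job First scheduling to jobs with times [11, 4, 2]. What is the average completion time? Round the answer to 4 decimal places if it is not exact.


SJF order (ascending): [2, 4, 11]
Completion times:
  Job 1: burst=2, C=2
  Job 2: burst=4, C=6
  Job 3: burst=11, C=17
Average completion = 25/3 = 8.3333

8.3333


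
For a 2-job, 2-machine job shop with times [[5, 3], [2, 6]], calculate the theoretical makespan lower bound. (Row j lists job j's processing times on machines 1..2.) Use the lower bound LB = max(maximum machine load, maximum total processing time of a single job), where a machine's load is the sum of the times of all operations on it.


Machine loads:
  Machine 1: 5 + 2 = 7
  Machine 2: 3 + 6 = 9
Max machine load = 9
Job totals:
  Job 1: 8
  Job 2: 8
Max job total = 8
Lower bound = max(9, 8) = 9

9


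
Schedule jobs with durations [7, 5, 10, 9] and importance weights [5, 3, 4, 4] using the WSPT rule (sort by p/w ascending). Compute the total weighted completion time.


Compute p/w ratios and sort ascending (WSPT): [(7, 5), (5, 3), (9, 4), (10, 4)]
Compute weighted completion times:
  Job (p=7,w=5): C=7, w*C=5*7=35
  Job (p=5,w=3): C=12, w*C=3*12=36
  Job (p=9,w=4): C=21, w*C=4*21=84
  Job (p=10,w=4): C=31, w*C=4*31=124
Total weighted completion time = 279

279


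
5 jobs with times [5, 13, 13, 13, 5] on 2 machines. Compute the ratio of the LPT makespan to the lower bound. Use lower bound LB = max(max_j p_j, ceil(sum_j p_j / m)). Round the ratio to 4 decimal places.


LPT order: [13, 13, 13, 5, 5]
Machine loads after assignment: [26, 23]
LPT makespan = 26
Lower bound = max(max_job, ceil(total/2)) = max(13, 25) = 25
Ratio = 26 / 25 = 1.04

1.04


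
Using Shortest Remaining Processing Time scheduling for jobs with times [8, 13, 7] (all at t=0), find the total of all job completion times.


Since all jobs arrive at t=0, SRPT equals SPT ordering.
SPT order: [7, 8, 13]
Completion times:
  Job 1: p=7, C=7
  Job 2: p=8, C=15
  Job 3: p=13, C=28
Total completion time = 7 + 15 + 28 = 50

50
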